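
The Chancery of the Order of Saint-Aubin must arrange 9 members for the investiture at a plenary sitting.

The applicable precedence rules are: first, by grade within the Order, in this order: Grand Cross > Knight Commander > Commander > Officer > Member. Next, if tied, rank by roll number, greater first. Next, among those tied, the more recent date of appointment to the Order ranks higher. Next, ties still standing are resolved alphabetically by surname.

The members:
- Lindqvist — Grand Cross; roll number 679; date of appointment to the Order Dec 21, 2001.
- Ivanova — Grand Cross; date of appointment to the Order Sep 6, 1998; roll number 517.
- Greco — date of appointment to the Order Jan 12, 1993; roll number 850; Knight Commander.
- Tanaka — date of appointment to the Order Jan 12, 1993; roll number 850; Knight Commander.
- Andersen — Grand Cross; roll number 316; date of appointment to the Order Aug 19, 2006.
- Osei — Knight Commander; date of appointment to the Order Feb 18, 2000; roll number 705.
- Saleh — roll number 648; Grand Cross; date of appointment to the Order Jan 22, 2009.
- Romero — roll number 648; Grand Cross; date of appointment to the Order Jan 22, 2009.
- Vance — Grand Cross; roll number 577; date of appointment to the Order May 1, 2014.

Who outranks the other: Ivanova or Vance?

By grade within the Order: Lindqvist, Romero, Saleh, Vance, Ivanova and Andersen (Grand Cross); then Greco, Tanaka and Osei (Knight Commander).
Among Lindqvist, Romero, Saleh, Vance, Ivanova and Andersen, by roll number (higher first): Lindqvist (679) before Romero and Saleh (648) before Vance (577) before Ivanova (517) before Andersen (316).
Romero and Saleh both have date of appointment to the Order Jan 22, 2009, so the next rule applies.
Among Romero and Saleh, alphabetically by surname: Romero before Saleh.
Among Greco, Tanaka and Osei, by roll number (higher first): Greco and Tanaka (850) before Osei (705).
Greco and Tanaka both have date of appointment to the Order Jan 12, 1993, so the next rule applies.
Among Greco and Tanaka, alphabetically by surname: Greco before Tanaka.
So Vance takes precedence.

Vance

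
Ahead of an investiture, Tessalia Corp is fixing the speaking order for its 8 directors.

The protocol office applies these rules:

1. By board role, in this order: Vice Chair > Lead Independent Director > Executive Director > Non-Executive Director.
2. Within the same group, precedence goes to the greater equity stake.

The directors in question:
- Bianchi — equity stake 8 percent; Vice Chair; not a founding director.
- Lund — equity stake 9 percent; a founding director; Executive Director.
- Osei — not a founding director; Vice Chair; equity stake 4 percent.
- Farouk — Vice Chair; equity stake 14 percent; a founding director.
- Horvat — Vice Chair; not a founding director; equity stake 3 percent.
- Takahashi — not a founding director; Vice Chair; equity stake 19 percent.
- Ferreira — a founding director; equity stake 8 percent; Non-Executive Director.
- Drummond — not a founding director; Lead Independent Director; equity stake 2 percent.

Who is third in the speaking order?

Bianchi

By board role: Takahashi, Farouk, Bianchi, Osei and Horvat (Vice Chair); then Drummond (Lead Independent Director); then Lund (Executive Director); then Ferreira (Non-Executive Director).
Among Takahashi, Farouk, Bianchi, Osei and Horvat, by equity stake (higher first): Takahashi (19 percent) before Farouk (14 percent) before Bianchi (8 percent) before Osei (4 percent) before Horvat (3 percent).
Order: Takahashi, Farouk, Bianchi, Osei, Horvat, Drummond, Lund, Ferreira.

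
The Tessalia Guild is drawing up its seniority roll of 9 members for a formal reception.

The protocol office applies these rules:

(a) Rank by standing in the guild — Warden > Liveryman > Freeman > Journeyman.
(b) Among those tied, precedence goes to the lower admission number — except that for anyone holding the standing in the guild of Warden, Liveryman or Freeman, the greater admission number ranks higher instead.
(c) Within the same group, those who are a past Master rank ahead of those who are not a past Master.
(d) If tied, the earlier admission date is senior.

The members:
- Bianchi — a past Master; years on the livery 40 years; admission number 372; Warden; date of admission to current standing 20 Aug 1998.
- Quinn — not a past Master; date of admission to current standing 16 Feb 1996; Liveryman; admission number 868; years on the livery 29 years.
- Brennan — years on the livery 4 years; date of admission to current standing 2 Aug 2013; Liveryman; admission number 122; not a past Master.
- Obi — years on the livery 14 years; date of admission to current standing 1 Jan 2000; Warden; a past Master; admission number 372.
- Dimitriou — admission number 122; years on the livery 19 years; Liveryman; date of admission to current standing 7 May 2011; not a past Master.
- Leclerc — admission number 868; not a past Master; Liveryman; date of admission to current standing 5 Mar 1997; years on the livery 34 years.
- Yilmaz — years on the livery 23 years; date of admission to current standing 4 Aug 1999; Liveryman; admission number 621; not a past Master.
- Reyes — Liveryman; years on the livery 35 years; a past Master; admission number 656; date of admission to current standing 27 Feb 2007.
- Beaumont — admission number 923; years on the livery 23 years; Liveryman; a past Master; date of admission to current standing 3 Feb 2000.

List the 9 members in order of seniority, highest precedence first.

Bianchi, Obi, Beaumont, Quinn, Leclerc, Reyes, Yilmaz, Dimitriou, Brennan

By standing in the guild: Bianchi and Obi (Warden); then Beaumont, Quinn, Leclerc, Reyes, Yilmaz, Dimitriou and Brennan (Liveryman).
Bianchi and Obi both have admission number 372, so the next rule applies.
Bianchi and Obi are each a past Master, so the next rule applies.
Among Bianchi and Obi, by date of admission to current standing (earlier first): Bianchi (20 Aug 1998) before Obi (1 Jan 2000).
Among Beaumont, Quinn, Leclerc, Reyes, Yilmaz, Dimitriou and Brennan, by admission number (higher first) (reversed rule for this group): Beaumont (923) before Quinn and Leclerc (868) before Reyes (656) before Yilmaz (621) before Dimitriou and Brennan (122).
Quinn and Leclerc are each not a past Master, so the next rule applies.
Among Quinn and Leclerc, by date of admission to current standing (earlier first): Quinn (16 Feb 1996) before Leclerc (5 Mar 1997).
Dimitriou and Brennan are each not a past Master, so the next rule applies.
Among Dimitriou and Brennan, by date of admission to current standing (earlier first): Dimitriou (7 May 2011) before Brennan (2 Aug 2013).
Full order: Bianchi, Obi, Beaumont, Quinn, Leclerc, Reyes, Yilmaz, Dimitriou, Brennan.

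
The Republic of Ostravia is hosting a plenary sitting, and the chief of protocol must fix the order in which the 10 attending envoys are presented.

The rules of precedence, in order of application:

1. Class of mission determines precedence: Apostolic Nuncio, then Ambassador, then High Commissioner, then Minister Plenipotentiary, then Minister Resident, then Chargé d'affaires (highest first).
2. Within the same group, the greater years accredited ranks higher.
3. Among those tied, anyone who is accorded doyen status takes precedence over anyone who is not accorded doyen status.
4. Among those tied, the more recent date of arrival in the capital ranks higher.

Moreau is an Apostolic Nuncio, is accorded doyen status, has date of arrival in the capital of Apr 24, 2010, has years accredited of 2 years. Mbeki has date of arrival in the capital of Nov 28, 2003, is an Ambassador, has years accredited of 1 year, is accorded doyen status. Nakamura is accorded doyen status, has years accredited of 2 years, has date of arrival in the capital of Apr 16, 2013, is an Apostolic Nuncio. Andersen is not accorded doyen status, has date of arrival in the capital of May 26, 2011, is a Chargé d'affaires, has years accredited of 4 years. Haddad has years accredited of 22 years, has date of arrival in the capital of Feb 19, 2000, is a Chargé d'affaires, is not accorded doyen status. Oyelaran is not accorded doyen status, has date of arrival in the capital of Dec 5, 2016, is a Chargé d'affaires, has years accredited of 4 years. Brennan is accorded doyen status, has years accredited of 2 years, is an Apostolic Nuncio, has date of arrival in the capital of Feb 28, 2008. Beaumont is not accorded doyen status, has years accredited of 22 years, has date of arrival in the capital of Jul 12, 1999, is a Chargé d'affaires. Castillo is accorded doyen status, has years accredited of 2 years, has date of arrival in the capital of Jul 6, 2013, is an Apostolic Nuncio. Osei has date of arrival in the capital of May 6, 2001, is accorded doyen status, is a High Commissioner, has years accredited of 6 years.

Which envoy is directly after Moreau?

Brennan

By class of mission: Castillo, Nakamura, Moreau and Brennan (Apostolic Nuncio); then Mbeki (Ambassador); then Osei (High Commissioner); then Haddad, Beaumont, Oyelaran and Andersen (Chargé d'affaires).
Castillo, Nakamura, Moreau and Brennan all have years accredited 2 years, so the next rule applies.
Castillo, Nakamura, Moreau and Brennan are each accorded doyen status, so the next rule applies.
Among Castillo, Nakamura, Moreau and Brennan, by date of arrival in the capital (later first): Castillo (Jul 6, 2013) before Nakamura (Apr 16, 2013) before Moreau (Apr 24, 2010) before Brennan (Feb 28, 2008).
Among Haddad, Beaumont, Oyelaran and Andersen, by years accredited (higher first): Haddad and Beaumont (22 years) before Oyelaran and Andersen (4 years).
Haddad and Beaumont are each not accorded doyen status, so the next rule applies.
Among Haddad and Beaumont, by date of arrival in the capital (later first): Haddad (Feb 19, 2000) before Beaumont (Jul 12, 1999).
Oyelaran and Andersen are each not accorded doyen status, so the next rule applies.
Among Oyelaran and Andersen, by date of arrival in the capital (later first): Oyelaran (Dec 5, 2016) before Andersen (May 26, 2011).
Order: Castillo, Nakamura, Moreau, Brennan, Mbeki, Osei, Haddad, Beaumont, Oyelaran, Andersen.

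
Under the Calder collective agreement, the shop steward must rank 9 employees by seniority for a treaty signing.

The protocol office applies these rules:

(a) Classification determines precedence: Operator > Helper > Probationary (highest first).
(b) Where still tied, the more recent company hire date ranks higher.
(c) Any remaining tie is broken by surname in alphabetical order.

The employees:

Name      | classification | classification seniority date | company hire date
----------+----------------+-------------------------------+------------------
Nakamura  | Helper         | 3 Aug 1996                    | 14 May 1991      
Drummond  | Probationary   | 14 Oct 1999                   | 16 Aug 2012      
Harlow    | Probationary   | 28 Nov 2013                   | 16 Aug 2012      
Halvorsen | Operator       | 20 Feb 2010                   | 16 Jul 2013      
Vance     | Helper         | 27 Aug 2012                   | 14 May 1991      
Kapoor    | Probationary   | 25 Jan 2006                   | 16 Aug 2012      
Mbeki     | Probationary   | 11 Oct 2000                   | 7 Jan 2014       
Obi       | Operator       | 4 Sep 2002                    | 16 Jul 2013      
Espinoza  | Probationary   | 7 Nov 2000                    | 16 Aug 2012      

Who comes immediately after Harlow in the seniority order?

By classification: Halvorsen and Obi (Operator); then Nakamura and Vance (Helper); then Mbeki, Drummond, Espinoza, Harlow and Kapoor (Probationary).
Halvorsen and Obi both have company hire date 16 Jul 2013, so the next rule applies.
Among Halvorsen and Obi, alphabetically by surname: Halvorsen before Obi.
Nakamura and Vance both have company hire date 14 May 1991, so the next rule applies.
Among Nakamura and Vance, alphabetically by surname: Nakamura before Vance.
Among Mbeki, Drummond, Espinoza, Harlow and Kapoor, by company hire date (later first): Mbeki (7 Jan 2014) before Drummond, Espinoza, Harlow and Kapoor (16 Aug 2012).
Among Drummond, Espinoza, Harlow and Kapoor, alphabetically by surname: Drummond before Espinoza before Harlow before Kapoor.
Order: Halvorsen, Obi, Nakamura, Vance, Mbeki, Drummond, Espinoza, Harlow, Kapoor.

Kapoor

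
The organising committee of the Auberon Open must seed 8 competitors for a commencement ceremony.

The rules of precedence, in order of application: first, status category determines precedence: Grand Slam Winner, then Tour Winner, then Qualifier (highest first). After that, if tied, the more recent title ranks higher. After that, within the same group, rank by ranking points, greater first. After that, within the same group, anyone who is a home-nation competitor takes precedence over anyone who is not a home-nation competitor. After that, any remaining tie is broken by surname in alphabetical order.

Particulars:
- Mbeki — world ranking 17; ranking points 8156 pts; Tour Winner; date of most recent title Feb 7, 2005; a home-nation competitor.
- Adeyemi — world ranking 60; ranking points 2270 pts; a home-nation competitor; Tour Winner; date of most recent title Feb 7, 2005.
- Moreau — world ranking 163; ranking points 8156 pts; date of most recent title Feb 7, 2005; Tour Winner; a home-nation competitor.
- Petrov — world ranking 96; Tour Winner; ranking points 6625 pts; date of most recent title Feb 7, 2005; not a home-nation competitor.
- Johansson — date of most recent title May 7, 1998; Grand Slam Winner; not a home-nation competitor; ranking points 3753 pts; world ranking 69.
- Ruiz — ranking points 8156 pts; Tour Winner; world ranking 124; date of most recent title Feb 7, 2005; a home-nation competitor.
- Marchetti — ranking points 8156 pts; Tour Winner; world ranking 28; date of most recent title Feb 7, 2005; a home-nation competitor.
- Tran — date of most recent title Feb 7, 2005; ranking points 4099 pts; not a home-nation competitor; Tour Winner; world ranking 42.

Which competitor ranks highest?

By status category: Johansson (Grand Slam Winner); then Marchetti, Mbeki, Moreau, Ruiz, Petrov, Tran and Adeyemi (Tour Winner).
Marchetti, Mbeki, Moreau, Ruiz, Petrov, Tran and Adeyemi all have date of most recent title Feb 7, 2005, so the next rule applies.
Among Marchetti, Mbeki, Moreau, Ruiz, Petrov, Tran and Adeyemi, by ranking points (higher first): Marchetti, Mbeki, Moreau and Ruiz (8156 pts) before Petrov (6625 pts) before Tran (4099 pts) before Adeyemi (2270 pts).
Marchetti, Mbeki, Moreau and Ruiz are each a home-nation competitor, so the next rule applies.
Among Marchetti, Mbeki, Moreau and Ruiz, alphabetically by surname: Marchetti before Mbeki before Moreau before Ruiz.
Order: Johansson, Marchetti, Mbeki, Moreau, Ruiz, Petrov, Tran, Adeyemi.

Johansson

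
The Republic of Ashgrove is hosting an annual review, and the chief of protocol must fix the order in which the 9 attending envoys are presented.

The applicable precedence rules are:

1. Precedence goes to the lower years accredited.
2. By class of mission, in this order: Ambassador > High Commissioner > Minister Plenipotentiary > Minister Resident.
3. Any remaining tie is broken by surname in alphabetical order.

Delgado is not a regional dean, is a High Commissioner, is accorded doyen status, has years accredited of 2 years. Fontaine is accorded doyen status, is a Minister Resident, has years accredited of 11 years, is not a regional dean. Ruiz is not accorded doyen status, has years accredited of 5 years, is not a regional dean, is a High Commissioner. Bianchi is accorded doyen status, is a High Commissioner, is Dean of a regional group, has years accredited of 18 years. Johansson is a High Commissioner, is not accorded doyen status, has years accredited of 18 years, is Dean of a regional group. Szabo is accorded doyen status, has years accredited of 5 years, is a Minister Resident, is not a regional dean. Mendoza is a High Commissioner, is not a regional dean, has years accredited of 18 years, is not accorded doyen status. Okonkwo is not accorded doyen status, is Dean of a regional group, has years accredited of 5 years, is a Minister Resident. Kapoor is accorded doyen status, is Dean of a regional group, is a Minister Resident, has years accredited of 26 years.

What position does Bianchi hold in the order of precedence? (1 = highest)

By years accredited (lower first): Delgado (2 years); then Ruiz, Okonkwo and Szabo (each 5 years); then Fontaine (11 years); then Bianchi, Johansson and Mendoza (each 18 years); then Kapoor (26 years).
Among Ruiz, Okonkwo and Szabo, by class of mission: Ruiz (High Commissioner) before Okonkwo and Szabo (Minister Resident).
Among Okonkwo and Szabo, alphabetically by surname: Okonkwo before Szabo.
Bianchi, Johansson and Mendoza are each High Commissioner, so the next rule applies.
Among Bianchi, Johansson and Mendoza, alphabetically by surname: Bianchi before Johansson before Mendoza.
Order: Delgado, Ruiz, Okonkwo, Szabo, Fontaine, Bianchi, Johansson, Mendoza, Kapoor. So position 6.

6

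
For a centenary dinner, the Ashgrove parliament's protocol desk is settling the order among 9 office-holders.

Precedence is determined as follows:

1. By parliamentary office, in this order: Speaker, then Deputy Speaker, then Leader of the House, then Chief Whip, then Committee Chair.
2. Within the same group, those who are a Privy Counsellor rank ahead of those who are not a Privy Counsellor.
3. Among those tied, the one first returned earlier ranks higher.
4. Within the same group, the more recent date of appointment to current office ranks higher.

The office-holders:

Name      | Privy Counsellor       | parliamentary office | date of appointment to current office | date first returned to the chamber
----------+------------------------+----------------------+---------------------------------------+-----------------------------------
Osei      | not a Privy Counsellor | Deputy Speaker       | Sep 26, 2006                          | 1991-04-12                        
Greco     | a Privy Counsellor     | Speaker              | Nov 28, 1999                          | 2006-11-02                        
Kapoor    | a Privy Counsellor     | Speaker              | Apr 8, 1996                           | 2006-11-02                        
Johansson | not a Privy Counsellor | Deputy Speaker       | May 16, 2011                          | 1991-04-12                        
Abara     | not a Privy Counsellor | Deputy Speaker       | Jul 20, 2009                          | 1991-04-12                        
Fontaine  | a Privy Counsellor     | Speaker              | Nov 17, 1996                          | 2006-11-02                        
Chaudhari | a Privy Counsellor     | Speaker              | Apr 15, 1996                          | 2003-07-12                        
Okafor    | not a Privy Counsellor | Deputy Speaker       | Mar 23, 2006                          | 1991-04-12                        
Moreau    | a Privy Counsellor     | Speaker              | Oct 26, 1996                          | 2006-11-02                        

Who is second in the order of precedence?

By parliamentary office: Chaudhari, Greco, Fontaine, Moreau and Kapoor (Speaker); then Johansson, Abara, Osei and Okafor (Deputy Speaker).
Chaudhari, Greco, Fontaine, Moreau and Kapoor are each a Privy Counsellor, so the next rule applies.
Among Chaudhari, Greco, Fontaine, Moreau and Kapoor, by date first returned to the chamber (earlier first): Chaudhari (2003-07-12) before Greco, Fontaine, Moreau and Kapoor (2006-11-02).
Among Greco, Fontaine, Moreau and Kapoor, by date of appointment to current office (later first): Greco (Nov 28, 1999) before Fontaine (Nov 17, 1996) before Moreau (Oct 26, 1996) before Kapoor (Apr 8, 1996).
Johansson, Abara, Osei and Okafor are each not a Privy Counsellor, so the next rule applies.
Johansson, Abara, Osei and Okafor all have date first returned to the chamber 1991-04-12, so the next rule applies.
Among Johansson, Abara, Osei and Okafor, by date of appointment to current office (later first): Johansson (May 16, 2011) before Abara (Jul 20, 2009) before Osei (Sep 26, 2006) before Okafor (Mar 23, 2006).
Order: Chaudhari, Greco, Fontaine, Moreau, Kapoor, Johansson, Abara, Osei, Okafor.

Greco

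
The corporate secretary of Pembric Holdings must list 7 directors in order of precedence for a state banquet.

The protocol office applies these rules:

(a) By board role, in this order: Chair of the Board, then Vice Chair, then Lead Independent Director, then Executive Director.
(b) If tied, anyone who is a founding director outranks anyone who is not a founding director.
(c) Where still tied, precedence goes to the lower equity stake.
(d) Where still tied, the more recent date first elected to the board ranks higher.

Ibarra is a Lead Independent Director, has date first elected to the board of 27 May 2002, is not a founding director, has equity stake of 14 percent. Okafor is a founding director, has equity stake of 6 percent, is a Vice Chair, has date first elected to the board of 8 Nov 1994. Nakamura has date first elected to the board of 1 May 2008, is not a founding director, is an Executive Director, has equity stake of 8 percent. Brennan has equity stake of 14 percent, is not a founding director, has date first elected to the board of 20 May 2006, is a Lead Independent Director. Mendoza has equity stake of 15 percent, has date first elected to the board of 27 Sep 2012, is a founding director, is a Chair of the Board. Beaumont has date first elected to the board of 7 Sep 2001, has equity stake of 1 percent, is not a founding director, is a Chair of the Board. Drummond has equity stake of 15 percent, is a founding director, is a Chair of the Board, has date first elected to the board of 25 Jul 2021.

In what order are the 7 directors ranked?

Drummond, Mendoza, Beaumont, Okafor, Brennan, Ibarra, Nakamura

By board role: Drummond, Mendoza and Beaumont (Chair of the Board); then Okafor (Vice Chair); then Brennan and Ibarra (Lead Independent Director); then Nakamura (Executive Director).
Among Drummond, Mendoza and Beaumont, a founding director before not a founding director: Drummond and Mendoza (a founding director) before Beaumont (not a founding director).
Drummond and Mendoza both have equity stake 15 percent, so the next rule applies.
Among Drummond and Mendoza, by date first elected to the board (later first): Drummond (25 Jul 2021) before Mendoza (27 Sep 2012).
Brennan and Ibarra are each not a founding director, so the next rule applies.
Brennan and Ibarra both have equity stake 14 percent, so the next rule applies.
Among Brennan and Ibarra, by date first elected to the board (later first): Brennan (20 May 2006) before Ibarra (27 May 2002).
Full order: Drummond, Mendoza, Beaumont, Okafor, Brennan, Ibarra, Nakamura.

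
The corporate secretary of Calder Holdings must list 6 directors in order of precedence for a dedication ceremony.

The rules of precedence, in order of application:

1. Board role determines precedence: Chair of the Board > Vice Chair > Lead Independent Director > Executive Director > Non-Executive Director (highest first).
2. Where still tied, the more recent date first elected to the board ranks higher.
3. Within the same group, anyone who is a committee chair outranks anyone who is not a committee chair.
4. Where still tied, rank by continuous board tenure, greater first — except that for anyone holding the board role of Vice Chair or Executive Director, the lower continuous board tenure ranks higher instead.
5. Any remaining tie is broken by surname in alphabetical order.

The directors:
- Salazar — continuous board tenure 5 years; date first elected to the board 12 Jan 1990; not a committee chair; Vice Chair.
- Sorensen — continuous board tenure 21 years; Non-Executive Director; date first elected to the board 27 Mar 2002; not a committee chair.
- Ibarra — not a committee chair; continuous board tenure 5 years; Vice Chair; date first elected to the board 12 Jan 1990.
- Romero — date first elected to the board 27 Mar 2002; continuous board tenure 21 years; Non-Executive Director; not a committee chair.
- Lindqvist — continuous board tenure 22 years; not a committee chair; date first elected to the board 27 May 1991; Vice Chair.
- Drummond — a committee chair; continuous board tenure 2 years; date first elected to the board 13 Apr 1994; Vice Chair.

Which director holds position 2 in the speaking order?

Lindqvist

By board role: Drummond, Lindqvist, Ibarra and Salazar (Vice Chair); then Romero and Sorensen (Non-Executive Director).
Among Drummond, Lindqvist, Ibarra and Salazar, by date first elected to the board (later first): Drummond (13 Apr 1994) before Lindqvist (27 May 1991) before Ibarra and Salazar (12 Jan 1990).
Ibarra and Salazar are each not a committee chair, so the next rule applies.
Ibarra and Salazar both have continuous board tenure 5 years, so the next rule applies.
Among Ibarra and Salazar, alphabetically by surname: Ibarra before Salazar.
Romero and Sorensen both have date first elected to the board 27 Mar 2002, so the next rule applies.
Romero and Sorensen are each not a committee chair, so the next rule applies.
Romero and Sorensen both have continuous board tenure 21 years, so the next rule applies.
Among Romero and Sorensen, alphabetically by surname: Romero before Sorensen.
Order: Drummond, Lindqvist, Ibarra, Salazar, Romero, Sorensen.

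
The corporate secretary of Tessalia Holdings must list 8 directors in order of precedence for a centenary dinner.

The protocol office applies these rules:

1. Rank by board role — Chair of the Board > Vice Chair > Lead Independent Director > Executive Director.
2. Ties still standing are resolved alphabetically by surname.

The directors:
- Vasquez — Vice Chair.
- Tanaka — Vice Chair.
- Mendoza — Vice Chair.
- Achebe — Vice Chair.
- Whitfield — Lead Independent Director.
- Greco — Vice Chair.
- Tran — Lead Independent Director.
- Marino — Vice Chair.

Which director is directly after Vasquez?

By board role: Achebe, Greco, Marino, Mendoza, Tanaka and Vasquez (Vice Chair); then Tran and Whitfield (Lead Independent Director).
Among Achebe, Greco, Marino, Mendoza, Tanaka and Vasquez, alphabetically by surname: Achebe before Greco before Marino before Mendoza before Tanaka before Vasquez.
Among Tran and Whitfield, alphabetically by surname: Tran before Whitfield.
Order: Achebe, Greco, Marino, Mendoza, Tanaka, Vasquez, Tran, Whitfield.

Tran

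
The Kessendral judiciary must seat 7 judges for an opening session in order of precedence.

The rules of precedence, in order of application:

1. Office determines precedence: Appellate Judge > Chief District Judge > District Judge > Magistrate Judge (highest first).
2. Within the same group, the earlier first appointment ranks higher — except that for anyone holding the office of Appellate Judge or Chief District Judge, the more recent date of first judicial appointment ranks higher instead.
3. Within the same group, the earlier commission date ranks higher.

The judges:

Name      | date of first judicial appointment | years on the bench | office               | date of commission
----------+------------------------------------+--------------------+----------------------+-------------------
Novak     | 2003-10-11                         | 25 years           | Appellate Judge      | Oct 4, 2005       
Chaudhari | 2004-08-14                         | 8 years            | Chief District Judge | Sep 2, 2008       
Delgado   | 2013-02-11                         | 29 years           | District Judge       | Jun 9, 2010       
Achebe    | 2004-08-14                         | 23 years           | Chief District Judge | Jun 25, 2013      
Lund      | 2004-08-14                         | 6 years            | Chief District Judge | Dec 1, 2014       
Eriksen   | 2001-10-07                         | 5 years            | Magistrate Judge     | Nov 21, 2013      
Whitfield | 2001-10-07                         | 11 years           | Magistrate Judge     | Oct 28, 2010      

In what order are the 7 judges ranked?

By office: Novak (Appellate Judge); then Chaudhari, Achebe and Lund (Chief District Judge); then Delgado (District Judge); then Whitfield and Eriksen (Magistrate Judge).
Chaudhari, Achebe and Lund all have date of first judicial appointment 2004-08-14, so the next rule applies.
Among Chaudhari, Achebe and Lund, by date of commission (earlier first): Chaudhari (Sep 2, 2008) before Achebe (Jun 25, 2013) before Lund (Dec 1, 2014).
Whitfield and Eriksen both have date of first judicial appointment 2001-10-07, so the next rule applies.
Among Whitfield and Eriksen, by date of commission (earlier first): Whitfield (Oct 28, 2010) before Eriksen (Nov 21, 2013).
Full order: Novak, Chaudhari, Achebe, Lund, Delgado, Whitfield, Eriksen.

Novak, Chaudhari, Achebe, Lund, Delgado, Whitfield, Eriksen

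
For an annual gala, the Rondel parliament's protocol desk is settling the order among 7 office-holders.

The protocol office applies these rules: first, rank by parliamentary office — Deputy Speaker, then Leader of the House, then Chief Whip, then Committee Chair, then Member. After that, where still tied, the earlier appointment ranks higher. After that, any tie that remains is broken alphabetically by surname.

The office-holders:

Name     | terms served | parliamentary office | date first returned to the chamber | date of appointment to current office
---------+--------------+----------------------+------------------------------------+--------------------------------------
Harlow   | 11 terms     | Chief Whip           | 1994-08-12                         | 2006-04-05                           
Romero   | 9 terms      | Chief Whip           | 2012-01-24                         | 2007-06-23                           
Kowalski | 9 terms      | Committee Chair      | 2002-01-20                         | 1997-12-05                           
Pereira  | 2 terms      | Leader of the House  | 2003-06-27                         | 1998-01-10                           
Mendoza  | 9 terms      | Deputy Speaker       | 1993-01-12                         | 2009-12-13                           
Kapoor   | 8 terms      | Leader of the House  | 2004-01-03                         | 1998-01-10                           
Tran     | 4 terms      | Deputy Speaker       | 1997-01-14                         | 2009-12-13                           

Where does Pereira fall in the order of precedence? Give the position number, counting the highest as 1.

4

By parliamentary office: Mendoza and Tran (Deputy Speaker); then Kapoor and Pereira (Leader of the House); then Harlow and Romero (Chief Whip); then Kowalski (Committee Chair).
Mendoza and Tran both have date of appointment to current office 2009-12-13, so the next rule applies.
Among Mendoza and Tran, alphabetically by surname: Mendoza before Tran.
Kapoor and Pereira both have date of appointment to current office 1998-01-10, so the next rule applies.
Among Kapoor and Pereira, alphabetically by surname: Kapoor before Pereira.
Among Harlow and Romero, by date of appointment to current office (earlier first): Harlow (2006-04-05) before Romero (2007-06-23).
Order: Mendoza, Tran, Kapoor, Pereira, Harlow, Romero, Kowalski. So position 4.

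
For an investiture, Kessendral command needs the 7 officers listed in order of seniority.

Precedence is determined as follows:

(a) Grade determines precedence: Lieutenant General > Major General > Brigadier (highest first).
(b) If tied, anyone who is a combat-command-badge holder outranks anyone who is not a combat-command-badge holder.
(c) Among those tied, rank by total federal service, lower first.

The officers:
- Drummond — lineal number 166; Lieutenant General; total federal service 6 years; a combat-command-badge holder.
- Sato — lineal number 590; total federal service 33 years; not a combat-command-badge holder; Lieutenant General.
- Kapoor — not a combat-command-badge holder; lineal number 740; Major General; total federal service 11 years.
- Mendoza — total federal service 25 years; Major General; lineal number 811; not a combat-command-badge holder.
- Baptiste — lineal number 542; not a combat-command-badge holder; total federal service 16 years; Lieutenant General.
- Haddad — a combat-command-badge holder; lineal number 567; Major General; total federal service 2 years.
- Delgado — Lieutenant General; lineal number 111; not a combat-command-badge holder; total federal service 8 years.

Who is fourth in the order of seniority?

By grade: Drummond, Delgado, Baptiste and Sato (Lieutenant General); then Haddad, Kapoor and Mendoza (Major General).
Among Drummond, Delgado, Baptiste and Sato, a combat-command-badge holder before not a combat-command-badge holder: Drummond (a combat-command-badge holder) before Delgado, Baptiste and Sato (not a combat-command-badge holder).
Among Delgado, Baptiste and Sato, by total federal service (lower first): Delgado (8 years) before Baptiste (16 years) before Sato (33 years).
Among Haddad, Kapoor and Mendoza, a combat-command-badge holder before not a combat-command-badge holder: Haddad (a combat-command-badge holder) before Kapoor and Mendoza (not a combat-command-badge holder).
Among Kapoor and Mendoza, by total federal service (lower first): Kapoor (11 years) before Mendoza (25 years).
Order: Drummond, Delgado, Baptiste, Sato, Haddad, Kapoor, Mendoza.

Sato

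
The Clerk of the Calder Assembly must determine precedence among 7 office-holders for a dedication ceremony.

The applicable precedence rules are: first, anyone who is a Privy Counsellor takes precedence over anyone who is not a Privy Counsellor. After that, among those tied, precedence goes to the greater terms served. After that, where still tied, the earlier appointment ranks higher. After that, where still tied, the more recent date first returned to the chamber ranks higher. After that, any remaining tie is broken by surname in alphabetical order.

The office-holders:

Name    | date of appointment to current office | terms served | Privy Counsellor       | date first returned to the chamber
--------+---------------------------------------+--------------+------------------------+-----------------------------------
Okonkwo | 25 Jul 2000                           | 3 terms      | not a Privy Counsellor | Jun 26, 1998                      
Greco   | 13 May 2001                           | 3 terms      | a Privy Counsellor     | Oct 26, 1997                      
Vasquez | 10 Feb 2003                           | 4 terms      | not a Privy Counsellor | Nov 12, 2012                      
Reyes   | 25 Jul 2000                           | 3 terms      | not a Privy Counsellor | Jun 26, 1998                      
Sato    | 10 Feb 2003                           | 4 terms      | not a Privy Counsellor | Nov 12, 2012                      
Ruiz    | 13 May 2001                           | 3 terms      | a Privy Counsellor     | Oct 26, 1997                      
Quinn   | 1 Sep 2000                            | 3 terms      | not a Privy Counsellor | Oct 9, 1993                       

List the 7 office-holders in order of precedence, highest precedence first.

By the first rule: Greco and Ruiz (both a Privy Counsellor); then Sato, Vasquez, Okonkwo, Reyes and Quinn (each not a Privy Counsellor).
Greco and Ruiz both have terms served 3 terms, so the next rule applies.
Greco and Ruiz both have date of appointment to current office 13 May 2001, so the next rule applies.
Greco and Ruiz both have date first returned to the chamber Oct 26, 1997, so the next rule applies.
Among Greco and Ruiz, alphabetically by surname: Greco before Ruiz.
Among Sato, Vasquez, Okonkwo, Reyes and Quinn, by terms served (higher first): Sato and Vasquez (4 terms) before Okonkwo, Reyes and Quinn (3 terms).
Sato and Vasquez both have date of appointment to current office 10 Feb 2003, so the next rule applies.
Sato and Vasquez both have date first returned to the chamber Nov 12, 2012, so the next rule applies.
Among Sato and Vasquez, alphabetically by surname: Sato before Vasquez.
Among Okonkwo, Reyes and Quinn, by date of appointment to current office (earlier first): Okonkwo and Reyes (25 Jul 2000) before Quinn (1 Sep 2000).
Okonkwo and Reyes both have date first returned to the chamber Jun 26, 1998, so the next rule applies.
Among Okonkwo and Reyes, alphabetically by surname: Okonkwo before Reyes.
Full order: Greco, Ruiz, Sato, Vasquez, Okonkwo, Reyes, Quinn.

Greco, Ruiz, Sato, Vasquez, Okonkwo, Reyes, Quinn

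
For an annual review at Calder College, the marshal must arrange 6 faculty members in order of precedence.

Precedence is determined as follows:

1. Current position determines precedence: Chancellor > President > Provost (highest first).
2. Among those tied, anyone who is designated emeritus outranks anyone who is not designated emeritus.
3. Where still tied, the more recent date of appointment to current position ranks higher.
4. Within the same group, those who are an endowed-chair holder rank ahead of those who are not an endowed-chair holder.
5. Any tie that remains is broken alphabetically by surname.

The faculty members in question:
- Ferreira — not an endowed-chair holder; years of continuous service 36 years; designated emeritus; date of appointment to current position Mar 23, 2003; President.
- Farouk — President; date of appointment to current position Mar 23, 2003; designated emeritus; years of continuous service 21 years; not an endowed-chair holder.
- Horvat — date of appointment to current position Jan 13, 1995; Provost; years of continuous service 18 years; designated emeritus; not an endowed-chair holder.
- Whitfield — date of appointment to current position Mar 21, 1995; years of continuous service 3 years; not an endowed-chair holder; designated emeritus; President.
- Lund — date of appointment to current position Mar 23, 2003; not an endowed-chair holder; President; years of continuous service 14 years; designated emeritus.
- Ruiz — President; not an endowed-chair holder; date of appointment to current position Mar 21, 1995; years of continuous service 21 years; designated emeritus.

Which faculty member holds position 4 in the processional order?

Ruiz

By current position: Farouk, Ferreira, Lund, Ruiz and Whitfield (President); then Horvat (Provost).
Farouk, Ferreira, Lund, Ruiz and Whitfield are each designated emeritus, so the next rule applies.
Among Farouk, Ferreira, Lund, Ruiz and Whitfield, by date of appointment to current position (later first): Farouk, Ferreira and Lund (Mar 23, 2003) before Ruiz and Whitfield (Mar 21, 1995).
Farouk, Ferreira and Lund are each not an endowed-chair holder, so the next rule applies.
Among Farouk, Ferreira and Lund, alphabetically by surname: Farouk before Ferreira before Lund.
Ruiz and Whitfield are each not an endowed-chair holder, so the next rule applies.
Among Ruiz and Whitfield, alphabetically by surname: Ruiz before Whitfield.
Order: Farouk, Ferreira, Lund, Ruiz, Whitfield, Horvat.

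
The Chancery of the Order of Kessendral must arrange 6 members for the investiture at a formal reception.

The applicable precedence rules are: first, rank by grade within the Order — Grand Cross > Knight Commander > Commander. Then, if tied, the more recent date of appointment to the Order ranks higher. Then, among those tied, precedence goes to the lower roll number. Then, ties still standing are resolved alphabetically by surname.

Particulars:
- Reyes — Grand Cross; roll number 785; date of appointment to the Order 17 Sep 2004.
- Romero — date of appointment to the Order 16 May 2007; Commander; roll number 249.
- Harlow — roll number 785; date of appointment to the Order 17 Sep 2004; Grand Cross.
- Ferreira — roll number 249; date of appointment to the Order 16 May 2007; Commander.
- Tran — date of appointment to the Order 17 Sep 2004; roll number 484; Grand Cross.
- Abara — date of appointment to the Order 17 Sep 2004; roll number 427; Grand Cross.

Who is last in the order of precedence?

By grade within the Order: Abara, Tran, Harlow and Reyes (Grand Cross); then Ferreira and Romero (Commander).
Abara, Tran, Harlow and Reyes all have date of appointment to the Order 17 Sep 2004, so the next rule applies.
Among Abara, Tran, Harlow and Reyes, by roll number (lower first): Abara (427) before Tran (484) before Harlow and Reyes (785).
Among Harlow and Reyes, alphabetically by surname: Harlow before Reyes.
Ferreira and Romero both have date of appointment to the Order 16 May 2007, so the next rule applies.
Ferreira and Romero both have roll number 249, so the next rule applies.
Among Ferreira and Romero, alphabetically by surname: Ferreira before Romero.
Order: Abara, Tran, Harlow, Reyes, Ferreira, Romero.

Romero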